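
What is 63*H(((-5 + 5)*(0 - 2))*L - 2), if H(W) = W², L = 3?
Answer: 252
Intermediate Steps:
63*H(((-5 + 5)*(0 - 2))*L - 2) = 63*(((-5 + 5)*(0 - 2))*3 - 2)² = 63*((0*(-2))*3 - 2)² = 63*(0*3 - 2)² = 63*(0 - 2)² = 63*(-2)² = 63*4 = 252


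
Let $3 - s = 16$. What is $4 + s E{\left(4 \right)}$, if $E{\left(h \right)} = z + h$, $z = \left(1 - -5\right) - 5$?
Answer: $-61$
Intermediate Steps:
$s = -13$ ($s = 3 - 16 = -13$)
$z = 1$ ($z = \left(1 + 5\right) - 5 = 6 - 5 = 1$)
$E{\left(h \right)} = 1 + h$
$4 + s E{\left(4 \right)} = 4 - 13 \left(1 + 4\right) = 4 - 65 = -61$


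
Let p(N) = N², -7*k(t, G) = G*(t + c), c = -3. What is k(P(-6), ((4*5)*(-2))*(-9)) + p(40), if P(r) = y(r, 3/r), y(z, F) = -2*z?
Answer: 7960/7 ≈ 1137.1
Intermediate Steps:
P(r) = -2*r
k(t, G) = -G*(-3 + t)/7 (k(t, G) = -G*(t - 3)/7 = -G*(-3 + t)/7)
k(P(-6), ((4*5)*(-2))*(-9)) + p(40) = (((4*5)*(-2))*(-9))*(3 - (-2)*(-6))/7 + 40² = ((20*(-2))*(-9))*(3 - 1*12)/7 + 1600 = (-40*(-9))*(3 - 12)/7 + 1600 = (⅐)*360*(-9) + 1600 = -3240/7 + 1600 = 7960/7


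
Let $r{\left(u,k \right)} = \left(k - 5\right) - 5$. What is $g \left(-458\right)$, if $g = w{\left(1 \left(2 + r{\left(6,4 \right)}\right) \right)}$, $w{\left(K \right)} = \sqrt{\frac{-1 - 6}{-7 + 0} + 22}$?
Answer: $- 458 \sqrt{23} \approx -2196.5$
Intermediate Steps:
$r{\left(u,k \right)} = -10 + k$ ($r{\left(u,k \right)} = \left(-5 + k\right) - 5 = -10 + k$)
$w{\left(K \right)} = \sqrt{23}$ ($w{\left(K \right)} = \sqrt{- \frac{7}{-7} + 22} = \sqrt{\left(-7\right) \left(- \frac{1}{7}\right) + 22} = \sqrt{1 + 22} = \sqrt{23}$)
$g = \sqrt{23} \approx 4.7958$
$g \left(-458\right) = \sqrt{23} \left(-458\right) = - 458 \sqrt{23}$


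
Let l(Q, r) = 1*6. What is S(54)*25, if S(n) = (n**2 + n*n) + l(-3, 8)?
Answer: 145950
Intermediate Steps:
l(Q, r) = 6
S(n) = 6 + 2*n**2 (S(n) = (n**2 + n*n) + 6 = (n**2 + n**2) + 6 = 2*n**2 + 6 = 6 + 2*n**2)
S(54)*25 = (6 + 2*54**2)*25 = (6 + 2*2916)*25 = (6 + 5832)*25 = 5838*25 = 145950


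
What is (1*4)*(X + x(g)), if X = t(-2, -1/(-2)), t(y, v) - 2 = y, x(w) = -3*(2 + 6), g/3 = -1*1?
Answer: -96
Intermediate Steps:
g = -3 (g = 3*(-1*1) = 3*(-1) = -3)
x(w) = -24 (x(w) = -3*8 = -24)
t(y, v) = 2 + y
X = 0 (X = 2 - 2 = 0)
(1*4)*(X + x(g)) = (1*4)*(0 - 24) = 4*(-24) = -96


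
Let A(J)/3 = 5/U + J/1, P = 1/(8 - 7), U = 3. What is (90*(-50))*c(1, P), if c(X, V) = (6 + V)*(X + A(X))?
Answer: -283500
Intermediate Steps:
P = 1 (P = 1/1 = 1)
A(J) = 5 + 3*J (A(J) = 3*(5/3 + J/1) = 3*(5*(1/3) + J*1) = 3*(5/3 + J) = 5 + 3*J)
c(X, V) = (5 + 4*X)*(6 + V) (c(X, V) = (6 + V)*(X + (5 + 3*X)) = (6 + V)*(5 + 4*X) = (5 + 4*X)*(6 + V))
(90*(-50))*c(1, P) = (90*(-50))*(30 + 5*1 + 24*1 + 4*1*1) = -4500*(30 + 5 + 24 + 4) = -4500*63 = -283500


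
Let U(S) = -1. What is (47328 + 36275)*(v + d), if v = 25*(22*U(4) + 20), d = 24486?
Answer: 2042922908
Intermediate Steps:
v = -50 (v = 25*(22*(-1) + 20) = 25*(-22 + 20) = 25*(-2) = -50)
(47328 + 36275)*(v + d) = (47328 + 36275)*(-50 + 24486) = 83603*24436 = 2042922908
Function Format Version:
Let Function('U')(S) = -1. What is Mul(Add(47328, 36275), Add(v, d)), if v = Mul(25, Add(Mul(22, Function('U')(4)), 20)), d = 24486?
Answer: 2042922908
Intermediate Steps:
v = -50 (v = Mul(25, Add(Mul(22, -1), 20)) = Mul(25, Add(-22, 20)) = Mul(25, -2) = -50)
Mul(Add(47328, 36275), Add(v, d)) = Mul(Add(47328, 36275), Add(-50, 24486)) = Mul(83603, 24436) = 2042922908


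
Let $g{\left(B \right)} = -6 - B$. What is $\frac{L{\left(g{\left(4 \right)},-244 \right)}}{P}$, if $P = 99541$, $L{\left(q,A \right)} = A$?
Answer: $- \frac{244}{99541} \approx -0.0024513$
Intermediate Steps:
$\frac{L{\left(g{\left(4 \right)},-244 \right)}}{P} = - \frac{244}{99541}$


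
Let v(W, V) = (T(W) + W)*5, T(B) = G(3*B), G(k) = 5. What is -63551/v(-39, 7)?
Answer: 63551/170 ≈ 373.83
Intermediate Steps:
T(B) = 5
v(W, V) = 25 + 5*W (v(W, V) = (5 + W)*5 = 25 + 5*W)
-63551/v(-39, 7) = -63551/(25 + 5*(-39)) = -63551/(25 - 195) = -63551/(-170) = -63551*(-1/170) = 63551/170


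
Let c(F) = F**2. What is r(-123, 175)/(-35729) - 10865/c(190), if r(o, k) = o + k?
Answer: -78014557/257963380 ≈ -0.30242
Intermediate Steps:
r(o, k) = k + o
r(-123, 175)/(-35729) - 10865/c(190) = (175 - 123)/(-35729) - 10865/(190**2) = 52*(-1/35729) - 10865/36100 = -52/35729 - 10865*1/36100 = -52/35729 - 2173/7220 = -78014557/257963380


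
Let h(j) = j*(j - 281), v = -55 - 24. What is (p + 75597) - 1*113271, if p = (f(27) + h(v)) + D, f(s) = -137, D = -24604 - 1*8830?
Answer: -42805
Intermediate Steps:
D = -33434 (D = -24604 - 8830 = -33434)
v = -79
h(j) = j*(-281 + j)
p = -5131 (p = (-137 - 79*(-281 - 79)) - 33434 = (-137 - 79*(-360)) - 33434 = (-137 + 28440) - 33434 = 28303 - 33434 = -5131)
(p + 75597) - 1*113271 = (-5131 + 75597) - 1*113271 = 70466 - 113271 = -42805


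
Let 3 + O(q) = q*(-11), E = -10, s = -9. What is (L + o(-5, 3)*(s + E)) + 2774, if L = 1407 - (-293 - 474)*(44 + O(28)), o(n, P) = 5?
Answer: -200703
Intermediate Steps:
O(q) = -3 - 11*q (O(q) = -3 + q*(-11) = -3 - 11*q)
L = -203382 (L = 1407 - (-293 - 474)*(44 + (-3 - 11*28)) = 1407 - (-767)*(44 + (-3 - 308)) = 1407 - (-767)*(44 - 311) = 1407 - (-767)*(-267) = 1407 - 1*204789 = 1407 - 204789 = -203382)
(L + o(-5, 3)*(s + E)) + 2774 = (-203382 + 5*(-9 - 10)) + 2774 = (-203382 + 5*(-19)) + 2774 = (-203382 - 95) + 2774 = -203477 + 2774 = -200703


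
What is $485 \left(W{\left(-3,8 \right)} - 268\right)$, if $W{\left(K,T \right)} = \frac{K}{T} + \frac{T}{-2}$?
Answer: $- \frac{1056815}{8} \approx -1.321 \cdot 10^{5}$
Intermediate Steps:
$W{\left(K,T \right)} = - \frac{T}{2} + \frac{K}{T}$ ($W{\left(K,T \right)} = \frac{K}{T} + T \left(- \frac{1}{2}\right) = \frac{K}{T} - \frac{T}{2} = - \frac{T}{2} + \frac{K}{T}$)
$485 \left(W{\left(-3,8 \right)} - 268\right) = 485 \left(\left(\left(- \frac{1}{2}\right) 8 - \frac{3}{8}\right) - 268\right) = 485 \left(\left(-4 - \frac{3}{8}\right) - 268\right) = 485 \left(- \frac{35}{8} - 268\right) = 485 \left(- \frac{2179}{8}\right) = - \frac{1056815}{8}$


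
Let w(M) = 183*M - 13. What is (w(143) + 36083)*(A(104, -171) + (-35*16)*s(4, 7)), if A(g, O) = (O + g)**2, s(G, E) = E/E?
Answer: 244537031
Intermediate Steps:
s(G, E) = 1
w(M) = -13 + 183*M
(w(143) + 36083)*(A(104, -171) + (-35*16)*s(4, 7)) = ((-13 + 183*143) + 36083)*((-171 + 104)**2 - 35*16*1) = ((-13 + 26169) + 36083)*((-67)**2 - 560*1) = (26156 + 36083)*(4489 - 560) = 62239*3929 = 244537031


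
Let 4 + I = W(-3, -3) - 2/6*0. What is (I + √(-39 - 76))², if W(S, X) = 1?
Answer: (3 - I*√115)² ≈ -106.0 - 64.343*I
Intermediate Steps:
I = -3 (I = -4 + (1 - 2/6*0) = -4 + (1 - 2*⅙*0) = -4 + (1 - ⅓*0) = -4 + (1 + 0) = -4 + 1 = -3)
(I + √(-39 - 76))² = (-3 + √(-39 - 76))² = (-3 + √(-115))² = (-3 + I*√115)²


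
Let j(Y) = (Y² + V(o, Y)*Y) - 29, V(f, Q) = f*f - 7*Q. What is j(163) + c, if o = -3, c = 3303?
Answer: -154673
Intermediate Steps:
V(f, Q) = f² - 7*Q
j(Y) = -29 + Y² + Y*(9 - 7*Y) (j(Y) = (Y² + ((-3)² - 7*Y)*Y) - 29 = (Y² + (9 - 7*Y)*Y) - 29 = (Y² + Y*(9 - 7*Y)) - 29 = -29 + Y² + Y*(9 - 7*Y))
j(163) + c = (-29 - 6*163² + 9*163) + 3303 = (-29 - 6*26569 + 1467) + 3303 = (-29 - 159414 + 1467) + 3303 = -157976 + 3303 = -154673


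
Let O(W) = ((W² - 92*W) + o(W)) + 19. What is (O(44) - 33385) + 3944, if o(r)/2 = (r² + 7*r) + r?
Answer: -26958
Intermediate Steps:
o(r) = 2*r² + 16*r (o(r) = 2*((r² + 7*r) + r) = 2*(r² + 8*r) = 2*r² + 16*r)
O(W) = 19 + W² - 92*W + 2*W*(8 + W) (O(W) = ((W² - 92*W) + 2*W*(8 + W)) + 19 = (W² - 92*W + 2*W*(8 + W)) + 19 = 19 + W² - 92*W + 2*W*(8 + W))
(O(44) - 33385) + 3944 = ((19 - 76*44 + 3*44²) - 33385) + 3944 = ((19 - 3344 + 3*1936) - 33385) + 3944 = ((19 - 3344 + 5808) - 33385) + 3944 = (2483 - 33385) + 3944 = -30902 + 3944 = -26958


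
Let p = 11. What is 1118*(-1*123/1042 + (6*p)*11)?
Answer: 422810271/521 ≈ 8.1154e+5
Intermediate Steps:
1118*(-1*123/1042 + (6*p)*11) = 1118*(-1*123/1042 + (6*11)*11) = 1118*(-123*1/1042 + 66*11) = 1118*(-123/1042 + 726) = 1118*(756369/1042) = 422810271/521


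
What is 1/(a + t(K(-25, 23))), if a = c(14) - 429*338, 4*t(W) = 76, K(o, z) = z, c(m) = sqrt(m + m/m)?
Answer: -144983/21020070274 - sqrt(15)/21020070274 ≈ -6.8975e-6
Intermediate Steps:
c(m) = sqrt(1 + m) (c(m) = sqrt(m + 1) = sqrt(1 + m))
t(W) = 19 (t(W) = (1/4)*76 = 19)
a = -145002 + sqrt(15) (a = sqrt(1 + 14) - 429*338 = sqrt(15) - 145002 = -145002 + sqrt(15) ≈ -1.4500e+5)
1/(a + t(K(-25, 23))) = 1/((-145002 + sqrt(15)) + 19) = 1/(-144983 + sqrt(15))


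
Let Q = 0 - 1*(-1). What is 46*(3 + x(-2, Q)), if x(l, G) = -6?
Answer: -138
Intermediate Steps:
Q = 1 (Q = 0 + 1 = 1)
46*(3 + x(-2, Q)) = 46*(3 - 6) = 46*(-3) = -138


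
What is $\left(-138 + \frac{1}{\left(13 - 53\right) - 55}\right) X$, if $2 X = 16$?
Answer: $- \frac{104888}{95} \approx -1104.1$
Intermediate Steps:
$X = 8$ ($X = \frac{1}{2} \cdot 16 = 8$)
$\left(-138 + \frac{1}{\left(13 - 53\right) - 55}\right) X = \left(-138 + \frac{1}{\left(13 - 53\right) - 55}\right) 8 = \left(-138 + \frac{1}{-40 - 55}\right) 8 = \left(-138 + \frac{1}{-95}\right) 8 = \left(-138 - \frac{1}{95}\right) 8 = \left(- \frac{13111}{95}\right) 8 = - \frac{104888}{95}$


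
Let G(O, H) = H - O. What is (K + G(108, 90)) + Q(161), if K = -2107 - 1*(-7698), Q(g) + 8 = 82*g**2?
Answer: 2131087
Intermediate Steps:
Q(g) = -8 + 82*g**2
K = 5591 (K = -2107 + 7698 = 5591)
(K + G(108, 90)) + Q(161) = (5591 + (90 - 1*108)) + (-8 + 82*161**2) = (5591 + (90 - 108)) + (-8 + 82*25921) = (5591 - 18) + (-8 + 2125522) = 5573 + 2125514 = 2131087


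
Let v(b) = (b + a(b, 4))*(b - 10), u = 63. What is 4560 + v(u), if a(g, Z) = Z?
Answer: 8111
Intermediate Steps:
v(b) = (-10 + b)*(4 + b) (v(b) = (b + 4)*(b - 10) = (4 + b)*(-10 + b) = (-10 + b)*(4 + b))
4560 + v(u) = 4560 + (-40 + 63² - 6*63) = 4560 + (-40 + 3969 - 378) = 4560 + 3551 = 8111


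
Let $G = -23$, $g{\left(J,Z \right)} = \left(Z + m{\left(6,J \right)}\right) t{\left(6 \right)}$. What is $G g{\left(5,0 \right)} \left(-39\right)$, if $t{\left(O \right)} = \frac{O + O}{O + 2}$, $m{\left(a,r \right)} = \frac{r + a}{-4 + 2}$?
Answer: $- \frac{29601}{4} \approx -7400.3$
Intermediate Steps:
$m{\left(a,r \right)} = - \frac{a}{2} - \frac{r}{2}$ ($m{\left(a,r \right)} = \frac{a + r}{-2} = \left(a + r\right) \left(- \frac{1}{2}\right) = - \frac{a}{2} - \frac{r}{2}$)
$t{\left(O \right)} = \frac{2 O}{2 + O}$
$g{\left(J,Z \right)} = - \frac{9}{2} - \frac{3 J}{4} + \frac{3 Z}{2}$ ($g{\left(J,Z \right)} = \left(Z - \left(3 + \frac{J}{2}\right)\right) 2 \cdot 6 \frac{1}{2 + 6} = \left(Z - \left(3 + \frac{J}{2}\right)\right) 2 \cdot 6 \cdot \frac{1}{8} = \left(-3 + Z - \frac{J}{2}\right) 2 \cdot 6 \cdot \frac{1}{8} = \left(-3 + Z - \frac{J}{2}\right) \frac{3}{2} = - \frac{9}{2} - \frac{3 J}{4} + \frac{3 Z}{2}$)
$G g{\left(5,0 \right)} \left(-39\right) = - 23 \left(- \frac{9}{2} - \frac{15}{4} + \frac{3}{2} \cdot 0\right) \left(-39\right) = - 23 \left(- \frac{9}{2} - \frac{15}{4} + 0\right) \left(-39\right) = \left(-23\right) \left(- \frac{33}{4}\right) \left(-39\right) = \frac{759}{4} \left(-39\right) = - \frac{29601}{4}$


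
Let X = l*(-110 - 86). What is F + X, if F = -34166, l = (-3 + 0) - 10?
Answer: -31618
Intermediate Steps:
l = -13 (l = -3 - 10 = -13)
X = 2548 (X = -13*(-110 - 86) = -13*(-196) = 2548)
F + X = -34166 + 2548 = -31618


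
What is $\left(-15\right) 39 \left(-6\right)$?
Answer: $3510$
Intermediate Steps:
$\left(-15\right) 39 \left(-6\right) = \left(-585\right) \left(-6\right) = 3510$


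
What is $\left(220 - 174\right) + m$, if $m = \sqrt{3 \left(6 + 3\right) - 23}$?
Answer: $48$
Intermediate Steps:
$m = 2$ ($m = \sqrt{3 \cdot 9 - 23} = \sqrt{27 - 23} = \sqrt{4} = 2$)
$\left(220 - 174\right) + m = \left(220 - 174\right) + 2 = 46 + 2 = 48$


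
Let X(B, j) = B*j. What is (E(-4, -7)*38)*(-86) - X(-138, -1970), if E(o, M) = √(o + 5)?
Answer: -275128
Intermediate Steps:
E(o, M) = √(5 + o)
(E(-4, -7)*38)*(-86) - X(-138, -1970) = (√(5 - 4)*38)*(-86) - (-138)*(-1970) = (√1*38)*(-86) - 1*271860 = (1*38)*(-86) - 271860 = 38*(-86) - 271860 = -3268 - 271860 = -275128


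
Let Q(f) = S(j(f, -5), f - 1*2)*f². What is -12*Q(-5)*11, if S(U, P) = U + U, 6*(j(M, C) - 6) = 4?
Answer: -44000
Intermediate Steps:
j(M, C) = 20/3 (j(M, C) = 6 + (⅙)*4 = 6 + ⅔ = 20/3)
S(U, P) = 2*U
Q(f) = 40*f²/3 (Q(f) = (2*(20/3))*f² = 40*f²/3)
-12*Q(-5)*11 = -160*(-5)²*11 = -160*25*11 = -12*1000/3*11 = -4000*11 = -44000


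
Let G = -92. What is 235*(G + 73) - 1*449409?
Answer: -453874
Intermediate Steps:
235*(G + 73) - 1*449409 = 235*(-92 + 73) - 1*449409 = 235*(-19) - 449409 = -4465 - 449409 = -453874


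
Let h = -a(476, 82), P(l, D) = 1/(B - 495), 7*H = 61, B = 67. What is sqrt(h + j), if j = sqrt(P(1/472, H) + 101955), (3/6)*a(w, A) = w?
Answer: sqrt(-43597792 + 214*sqrt(4669131073))/214 ≈ 25.153*I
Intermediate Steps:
H = 61/7 (H = (1/7)*61 = 61/7 ≈ 8.7143)
a(w, A) = 2*w
P(l, D) = -1/428 (P(l, D) = 1/(67 - 495) = 1/(-428) = -1/428)
j = sqrt(4669131073)/214 (j = sqrt(-1/428 + 101955) = sqrt(43636739/428) = sqrt(4669131073)/214 ≈ 319.30)
h = -952 (h = -2*476 = -1*952 = -952)
sqrt(h + j) = sqrt(-952 + sqrt(4669131073)/214)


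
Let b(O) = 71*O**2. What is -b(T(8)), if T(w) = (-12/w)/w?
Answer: -639/256 ≈ -2.4961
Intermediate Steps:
T(w) = -12/w**2
-b(T(8)) = -71*(-12/8**2)**2 = -71*(-12*1/64)**2 = -71*(-3/16)**2 = -71*9/256 = -1*639/256 = -639/256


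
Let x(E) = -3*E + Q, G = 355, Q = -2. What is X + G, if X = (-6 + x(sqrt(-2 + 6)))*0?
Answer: 355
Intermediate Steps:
x(E) = -2 - 3*E (x(E) = -3*E - 2 = -2 - 3*E)
X = 0 (X = (-6 + (-2 - 3*sqrt(-2 + 6)))*0 = (-6 + (-2 - 3*sqrt(4)))*0 = (-6 + (-2 - 3*2))*0 = (-6 + (-2 - 6))*0 = (-6 - 8)*0 = -14*0 = 0)
X + G = 0 + 355 = 355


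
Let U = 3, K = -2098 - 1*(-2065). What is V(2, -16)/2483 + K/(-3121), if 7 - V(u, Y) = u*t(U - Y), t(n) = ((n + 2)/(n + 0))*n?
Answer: -27296/7749443 ≈ -0.0035223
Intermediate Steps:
K = -33 (K = -2098 + 2065 = -33)
t(n) = 2 + n (t(n) = ((2 + n)/n)*n = 2 + n)
V(u, Y) = 7 - u*(5 - Y) (V(u, Y) = 7 - u*(2 + (3 - Y)) = 7 - u*(5 - Y))
V(2, -16)/2483 + K/(-3121) = (7 + 2*(-5 - 16))/2483 - 33/(-3121) = (7 + 2*(-21))*(1/2483) - 33*(-1/3121) = (7 - 42)*(1/2483) + 33/3121 = -35*1/2483 + 33/3121 = -35/2483 + 33/3121 = -27296/7749443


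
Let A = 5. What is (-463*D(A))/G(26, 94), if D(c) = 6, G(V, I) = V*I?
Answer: -1389/1222 ≈ -1.1367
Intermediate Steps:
G(V, I) = I*V
(-463*D(A))/G(26, 94) = (-463*6)/((94*26)) = -2778/2444 = -2778*1/2444 = -1389/1222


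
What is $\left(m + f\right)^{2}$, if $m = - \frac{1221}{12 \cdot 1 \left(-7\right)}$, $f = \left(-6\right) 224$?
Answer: $\frac{1385700625}{784} \approx 1.7675 \cdot 10^{6}$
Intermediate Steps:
$f = -1344$
$m = \frac{407}{28}$ ($m = - \frac{1221}{12 \left(-7\right)} = - \frac{1221}{-84} = \left(-1221\right) \left(- \frac{1}{84}\right) = \frac{407}{28} \approx 14.536$)
$\left(m + f\right)^{2} = \left(\frac{407}{28} - 1344\right)^{2} = \left(- \frac{37225}{28}\right)^{2} = \frac{1385700625}{784}$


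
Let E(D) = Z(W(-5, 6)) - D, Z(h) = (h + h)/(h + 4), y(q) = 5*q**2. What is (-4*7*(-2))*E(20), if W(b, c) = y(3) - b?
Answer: -27440/27 ≈ -1016.3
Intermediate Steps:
W(b, c) = 45 - b (W(b, c) = 5*3**2 - b = 5*9 - b = 45 - b)
Z(h) = 2*h/(4 + h) (Z(h) = (2*h)/(4 + h) = 2*h/(4 + h))
E(D) = 50/27 - D (E(D) = 2*(45 - 1*(-5))/(4 + (45 - 1*(-5))) - D = 2*(45 + 5)/(4 + (45 + 5)) - D = 2*50/(4 + 50) - D = 2*50/54 - D = 2*50*(1/54) - D = 50/27 - D)
(-4*7*(-2))*E(20) = (-4*7*(-2))*(50/27 - 1*20) = (-28*(-2))*(50/27 - 20) = 56*(-490/27) = -27440/27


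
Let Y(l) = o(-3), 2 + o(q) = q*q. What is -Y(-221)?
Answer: -7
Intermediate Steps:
o(q) = -2 + q² (o(q) = -2 + q*q = -2 + q²)
Y(l) = 7 (Y(l) = -2 + (-3)² = -2 + 9 = 7)
-Y(-221) = -1*7 = -7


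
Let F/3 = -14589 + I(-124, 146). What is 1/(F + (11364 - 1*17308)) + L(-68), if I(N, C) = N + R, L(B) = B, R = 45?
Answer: -3396465/49948 ≈ -68.000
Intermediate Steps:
I(N, C) = 45 + N (I(N, C) = N + 45 = 45 + N)
F = -44004 (F = 3*(-14589 + (45 - 124)) = 3*(-14589 - 79) = 3*(-14668) = -44004)
1/(F + (11364 - 1*17308)) + L(-68) = 1/(-44004 + (11364 - 1*17308)) - 68 = 1/(-44004 + (11364 - 17308)) - 68 = 1/(-44004 - 5944) - 68 = 1/(-49948) - 68 = -1/49948 - 68 = -3396465/49948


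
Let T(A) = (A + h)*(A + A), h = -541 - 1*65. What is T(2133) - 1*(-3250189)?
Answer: 9764371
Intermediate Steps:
h = -606 (h = -541 - 65 = -606)
T(A) = 2*A*(-606 + A) (T(A) = (A - 606)*(A + A) = (-606 + A)*(2*A) = 2*A*(-606 + A))
T(2133) - 1*(-3250189) = 2*2133*(-606 + 2133) - 1*(-3250189) = 2*2133*1527 + 3250189 = 6514182 + 3250189 = 9764371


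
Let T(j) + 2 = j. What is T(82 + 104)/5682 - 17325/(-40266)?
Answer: 5880533/12710634 ≈ 0.46265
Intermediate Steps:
T(j) = -2 + j
T(82 + 104)/5682 - 17325/(-40266) = (-2 + (82 + 104))/5682 - 17325/(-40266) = (-2 + 186)*(1/5682) - 17325*(-1/40266) = 184*(1/5682) + 1925/4474 = 92/2841 + 1925/4474 = 5880533/12710634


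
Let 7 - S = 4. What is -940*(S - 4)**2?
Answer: -940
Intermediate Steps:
S = 3 (S = 7 - 1*4 = 7 - 4 = 3)
-940*(S - 4)**2 = -940*(3 - 4)**2 = -940*(-1)**2 = -940*1 = -940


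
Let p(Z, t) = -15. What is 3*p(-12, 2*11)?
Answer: -45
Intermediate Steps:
3*p(-12, 2*11) = 3*(-15) = -45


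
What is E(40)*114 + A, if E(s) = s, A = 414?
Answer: 4974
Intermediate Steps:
E(40)*114 + A = 40*114 + 414 = 4560 + 414 = 4974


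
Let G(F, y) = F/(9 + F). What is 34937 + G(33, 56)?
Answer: 489129/14 ≈ 34938.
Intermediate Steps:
34937 + G(33, 56) = 34937 + 33/(9 + 33) = 34937 + 33/42 = 34937 + 33*(1/42) = 34937 + 11/14 = 489129/14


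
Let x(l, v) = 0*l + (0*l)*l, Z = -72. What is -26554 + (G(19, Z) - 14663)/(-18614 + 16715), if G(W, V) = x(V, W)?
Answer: -50411383/1899 ≈ -26546.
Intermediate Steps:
x(l, v) = 0 (x(l, v) = 0 + 0*l = 0 + 0 = 0)
G(W, V) = 0
-26554 + (G(19, Z) - 14663)/(-18614 + 16715) = -26554 + (0 - 14663)/(-18614 + 16715) = -26554 - 14663/(-1899) = -26554 - 14663*(-1/1899) = -26554 + 14663/1899 = -50411383/1899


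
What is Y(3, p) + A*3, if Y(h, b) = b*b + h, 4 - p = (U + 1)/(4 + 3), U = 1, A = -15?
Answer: -1382/49 ≈ -28.204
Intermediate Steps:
p = 26/7 (p = 4 - (1 + 1)/(4 + 3) = 4 - 2/7 = 26/7 ≈ 3.7143)
Y(h, b) = h + b² (Y(h, b) = b² + h = h + b²)
Y(3, p) + A*3 = (3 + (26/7)²) - 15*3 = (3 + 676/49) - 45 = 823/49 - 45 = -1382/49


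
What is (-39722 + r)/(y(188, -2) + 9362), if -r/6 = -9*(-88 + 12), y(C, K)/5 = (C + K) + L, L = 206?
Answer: -1289/333 ≈ -3.8709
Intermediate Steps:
y(C, K) = 1030 + 5*C + 5*K (y(C, K) = 5*((C + K) + 206) = 5*(206 + C + K) = 1030 + 5*C + 5*K)
r = -4104 (r = -(-54)*(-88 + 12) = -(-54)*(-76) = -6*684 = -4104)
(-39722 + r)/(y(188, -2) + 9362) = (-39722 - 4104)/((1030 + 5*188 + 5*(-2)) + 9362) = -43826/((1030 + 940 - 10) + 9362) = -43826/(1960 + 9362) = -43826/11322 = -43826*1/11322 = -1289/333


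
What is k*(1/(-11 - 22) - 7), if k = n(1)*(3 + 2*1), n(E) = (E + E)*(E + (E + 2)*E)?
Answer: -9280/33 ≈ -281.21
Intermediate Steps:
n(E) = 2*E*(E + E*(2 + E)) (n(E) = (2*E)*(E + (2 + E)*E) = (2*E)*(E + E*(2 + E)) = 2*E*(E + E*(2 + E)))
k = 40 (k = (2*1**2*(3 + 1))*(3 + 2*1) = (2*1*4)*(3 + 2) = 8*5 = 40)
k*(1/(-11 - 22) - 7) = 40*(1/(-11 - 22) - 7) = 40*(1/(-33) - 7) = 40*(-1/33 - 7) = 40*(-232/33) = -9280/33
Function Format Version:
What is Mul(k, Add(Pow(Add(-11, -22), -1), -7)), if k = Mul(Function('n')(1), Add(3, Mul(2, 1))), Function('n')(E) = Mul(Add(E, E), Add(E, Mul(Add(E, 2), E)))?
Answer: Rational(-9280, 33) ≈ -281.21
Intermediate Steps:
Function('n')(E) = Mul(2, E, Add(E, Mul(E, Add(2, E)))) (Function('n')(E) = Mul(Mul(2, E), Add(E, Mul(Add(2, E), E))) = Mul(Mul(2, E), Add(E, Mul(E, Add(2, E)))) = Mul(2, E, Add(E, Mul(E, Add(2, E)))))
k = 40 (k = Mul(Mul(2, Pow(1, 2), Add(3, 1)), Add(3, Mul(2, 1))) = Mul(Mul(2, 1, 4), Add(3, 2)) = Mul(8, 5) = 40)
Mul(k, Add(Pow(Add(-11, -22), -1), -7)) = Mul(40, Add(Pow(Add(-11, -22), -1), -7)) = Mul(40, Add(Pow(-33, -1), -7)) = Mul(40, Add(Rational(-1, 33), -7)) = Mul(40, Rational(-232, 33)) = Rational(-9280, 33)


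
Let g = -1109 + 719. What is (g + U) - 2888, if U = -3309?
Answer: -6587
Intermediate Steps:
g = -390
(g + U) - 2888 = (-390 - 3309) - 2888 = -3699 - 2888 = -6587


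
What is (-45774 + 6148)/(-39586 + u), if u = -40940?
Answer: 19813/40263 ≈ 0.49209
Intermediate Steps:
(-45774 + 6148)/(-39586 + u) = (-45774 + 6148)/(-39586 - 40940) = -39626/(-80526) = -39626*(-1/80526) = 19813/40263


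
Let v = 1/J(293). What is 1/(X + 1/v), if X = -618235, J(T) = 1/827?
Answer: -827/511280344 ≈ -1.6175e-6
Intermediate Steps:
J(T) = 1/827
v = 827 (v = 1/(1/827) = 827)
1/(X + 1/v) = 1/(-618235 + 1/827) = 1/(-511280344/827) = -827/511280344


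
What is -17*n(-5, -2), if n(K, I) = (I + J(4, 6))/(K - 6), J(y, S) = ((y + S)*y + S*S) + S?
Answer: 1360/11 ≈ 123.64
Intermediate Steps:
J(y, S) = S + S² + y*(S + y) (J(y, S) = ((S + y)*y + S²) + S = (y*(S + y) + S²) + S = (S² + y*(S + y)) + S = S + S² + y*(S + y))
n(K, I) = (82 + I)/(-6 + K) (n(K, I) = (I + (6 + 6² + 4² + 6*4))/(K - 6) = (I + (6 + 36 + 16 + 24))/(-6 + K) = (I + 82)/(-6 + K) = (82 + I)/(-6 + K))
-17*n(-5, -2) = -17*(82 - 2)/(-6 - 5) = -17*80/(-11) = -(-17)*80/11 = -17*(-80/11) = 1360/11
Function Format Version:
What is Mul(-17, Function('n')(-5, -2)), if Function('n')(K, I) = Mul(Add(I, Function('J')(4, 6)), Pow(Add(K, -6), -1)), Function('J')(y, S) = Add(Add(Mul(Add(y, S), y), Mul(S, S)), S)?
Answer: Rational(1360, 11) ≈ 123.64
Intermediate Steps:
Function('J')(y, S) = Add(S, Pow(S, 2), Mul(y, Add(S, y))) (Function('J')(y, S) = Add(Add(Mul(Add(S, y), y), Pow(S, 2)), S) = Add(Add(Mul(y, Add(S, y)), Pow(S, 2)), S) = Add(Add(Pow(S, 2), Mul(y, Add(S, y))), S) = Add(S, Pow(S, 2), Mul(y, Add(S, y))))
Function('n')(K, I) = Mul(Pow(Add(-6, K), -1), Add(82, I)) (Function('n')(K, I) = Mul(Add(I, Add(6, Pow(6, 2), Pow(4, 2), Mul(6, 4))), Pow(Add(K, -6), -1)) = Mul(Add(I, Add(6, 36, 16, 24)), Pow(Add(-6, K), -1)) = Mul(Add(I, 82), Pow(Add(-6, K), -1)) = Mul(Add(82, I), Pow(Add(-6, K), -1)) = Mul(Pow(Add(-6, K), -1), Add(82, I)))
Mul(-17, Function('n')(-5, -2)) = Mul(-17, Mul(Pow(Add(-6, -5), -1), Add(82, -2))) = Mul(-17, Mul(Pow(-11, -1), 80)) = Mul(-17, Mul(Rational(-1, 11), 80)) = Mul(-17, Rational(-80, 11)) = Rational(1360, 11)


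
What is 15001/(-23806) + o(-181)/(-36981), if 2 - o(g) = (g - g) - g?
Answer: -550490707/880369686 ≈ -0.62529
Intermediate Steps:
o(g) = 2 + g (o(g) = 2 - ((g - g) - g) = 2 - (0 - g) = 2 - (-1)*g = 2 + g)
15001/(-23806) + o(-181)/(-36981) = 15001/(-23806) + (2 - 181)/(-36981) = 15001*(-1/23806) - 179*(-1/36981) = -15001/23806 + 179/36981 = -550490707/880369686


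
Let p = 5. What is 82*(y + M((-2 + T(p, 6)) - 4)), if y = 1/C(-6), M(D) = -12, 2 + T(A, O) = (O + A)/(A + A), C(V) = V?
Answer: -2993/3 ≈ -997.67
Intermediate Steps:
T(A, O) = -2 + (A + O)/(2*A) (T(A, O) = -2 + (O + A)/(A + A) = -2 + (A + O)/((2*A)) = -2 + (A + O)*(1/(2*A)) = -2 + (A + O)/(2*A))
y = -⅙ (y = 1/(-6) = -⅙ ≈ -0.16667)
82*(y + M((-2 + T(p, 6)) - 4)) = 82*(-⅙ - 12) = 82*(-73/6) = -2993/3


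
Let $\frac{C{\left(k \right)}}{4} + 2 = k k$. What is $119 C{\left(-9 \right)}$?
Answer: $37604$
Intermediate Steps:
$C{\left(k \right)} = -8 + 4 k^{2}$ ($C{\left(k \right)} = -8 + 4 k k = -8 + 4 k^{2}$)
$119 C{\left(-9 \right)} = 119 \left(-8 + 4 \left(-9\right)^{2}\right) = 119 \left(-8 + 4 \cdot 81\right) = 119 \left(-8 + 324\right) = 119 \cdot 316 = 37604$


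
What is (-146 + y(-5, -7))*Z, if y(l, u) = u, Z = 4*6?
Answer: -3672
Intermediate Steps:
Z = 24
(-146 + y(-5, -7))*Z = (-146 - 7)*24 = -153*24 = -3672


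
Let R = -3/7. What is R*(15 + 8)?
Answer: -69/7 ≈ -9.8571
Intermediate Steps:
R = -3/7 (R = -3*1/7 = -3/7 ≈ -0.42857)
R*(15 + 8) = -3*(15 + 8)/7 = -3/7*23 = -69/7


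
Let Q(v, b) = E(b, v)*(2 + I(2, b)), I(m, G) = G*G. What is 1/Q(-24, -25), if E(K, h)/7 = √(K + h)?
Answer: -I/30723 ≈ -3.2549e-5*I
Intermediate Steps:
I(m, G) = G²
E(K, h) = 7*√(K + h)
Q(v, b) = 7*√(b + v)*(2 + b²) (Q(v, b) = (7*√(b + v))*(2 + b²) = 7*√(b + v)*(2 + b²))
1/Q(-24, -25) = 1/(7*√(-25 - 24)*(2 + (-25)²)) = 1/(7*√(-49)*(2 + 625)) = 1/(7*(7*I)*627) = 1/(30723*I) = -I/30723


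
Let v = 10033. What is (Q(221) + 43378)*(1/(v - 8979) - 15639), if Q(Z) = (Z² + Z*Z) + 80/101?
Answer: -117421401712850/53227 ≈ -2.2060e+9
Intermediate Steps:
Q(Z) = 80/101 + 2*Z² (Q(Z) = (Z² + Z²) + 80*(1/101) = 2*Z² + 80/101 = 80/101 + 2*Z²)
(Q(221) + 43378)*(1/(v - 8979) - 15639) = ((80/101 + 2*221²) + 43378)*(1/(10033 - 8979) - 15639) = ((80/101 + 2*48841) + 43378)*(1/1054 - 15639) = ((80/101 + 97682) + 43378)*(1/1054 - 15639) = (9865962/101 + 43378)*(-16483505/1054) = (14247140/101)*(-16483505/1054) = -117421401712850/53227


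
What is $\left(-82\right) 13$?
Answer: $-1066$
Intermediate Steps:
$\left(-82\right) 13 = -1066$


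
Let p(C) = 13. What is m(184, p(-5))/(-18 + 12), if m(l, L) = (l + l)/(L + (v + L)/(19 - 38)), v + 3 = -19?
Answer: -437/96 ≈ -4.5521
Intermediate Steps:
v = -22 (v = -3 - 19 = -22)
m(l, L) = 2*l/(22/19 + 18*L/19) (m(l, L) = (l + l)/(L + (-22 + L)/(19 - 38)) = (2*l)/(L + (-22 + L)/(-19)) = (2*l)/(L + (-22 + L)*(-1/19)) = (2*l)/(L + (22/19 - L/19)) = (2*l)/(22/19 + 18*L/19) = 2*l/(22/19 + 18*L/19))
m(184, p(-5))/(-18 + 12) = (19*184/(11 + 9*13))/(-18 + 12) = (19*184/(11 + 117))/(-6) = (19*184/128)*(-1/6) = (19*184*(1/128))*(-1/6) = (437/16)*(-1/6) = -437/96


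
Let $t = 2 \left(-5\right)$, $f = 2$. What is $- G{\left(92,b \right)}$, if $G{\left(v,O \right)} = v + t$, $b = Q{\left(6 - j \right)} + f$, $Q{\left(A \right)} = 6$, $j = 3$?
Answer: $-82$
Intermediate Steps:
$t = -10$
$b = 8$ ($b = 6 + 2 = 8$)
$G{\left(v,O \right)} = -10 + v$ ($G{\left(v,O \right)} = v - 10 = -10 + v$)
$- G{\left(92,b \right)} = - (-10 + 92) = \left(-1\right) 82 = -82$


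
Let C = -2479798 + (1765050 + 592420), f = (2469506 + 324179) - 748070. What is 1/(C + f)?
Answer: 1/1923287 ≈ 5.1994e-7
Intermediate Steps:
f = 2045615 (f = 2793685 - 748070 = 2045615)
C = -122328 (C = -2479798 + 2357470 = -122328)
1/(C + f) = 1/(-122328 + 2045615) = 1/1923287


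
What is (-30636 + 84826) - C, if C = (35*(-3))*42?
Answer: 58600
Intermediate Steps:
C = -4410 (C = -105*42 = -4410)
(-30636 + 84826) - C = (-30636 + 84826) - 1*(-4410) = 54190 + 4410 = 58600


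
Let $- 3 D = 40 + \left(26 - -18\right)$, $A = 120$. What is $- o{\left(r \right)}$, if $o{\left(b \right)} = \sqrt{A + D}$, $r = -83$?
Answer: $- 2 \sqrt{23} \approx -9.5917$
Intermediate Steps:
$D = -28$ ($D = - \frac{40 + \left(26 - -18\right)}{3} = - \frac{40 + \left(26 + 18\right)}{3} = - \frac{40 + 44}{3} = \left(- \frac{1}{3}\right) 84 = -28$)
$o{\left(b \right)} = 2 \sqrt{23}$ ($o{\left(b \right)} = \sqrt{120 - 28} = \sqrt{92} = 2 \sqrt{23}$)
$- o{\left(r \right)} = - 2 \sqrt{23}$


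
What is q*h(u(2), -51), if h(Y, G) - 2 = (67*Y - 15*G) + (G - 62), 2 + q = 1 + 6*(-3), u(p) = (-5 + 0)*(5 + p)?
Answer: 32129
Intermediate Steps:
u(p) = -25 - 5*p (u(p) = -5*(5 + p) = -25 - 5*p)
q = -19 (q = -2 + (1 + 6*(-3)) = -2 + (1 - 18) = -2 - 17 = -19)
h(Y, G) = -60 - 14*G + 67*Y (h(Y, G) = 2 + ((67*Y - 15*G) + (G - 62)) = 2 + ((-15*G + 67*Y) + (-62 + G)) = 2 + (-62 - 14*G + 67*Y) = -60 - 14*G + 67*Y)
q*h(u(2), -51) = -19*(-60 - 14*(-51) + 67*(-25 - 5*2)) = -19*(-60 + 714 + 67*(-25 - 10)) = -19*(-60 + 714 + 67*(-35)) = -19*(-60 + 714 - 2345) = -19*(-1691) = 32129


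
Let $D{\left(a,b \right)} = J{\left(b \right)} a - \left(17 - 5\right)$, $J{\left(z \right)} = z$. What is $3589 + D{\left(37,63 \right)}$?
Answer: $5908$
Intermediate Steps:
$D{\left(a,b \right)} = -12 + a b$ ($D{\left(a,b \right)} = b a - \left(17 - 5\right) = a b - 12 = -12 + a b$)
$3589 + D{\left(37,63 \right)} = 3589 + \left(-12 + 37 \cdot 63\right) = 3589 + \left(-12 + 2331\right) = 3589 + 2319 = 5908$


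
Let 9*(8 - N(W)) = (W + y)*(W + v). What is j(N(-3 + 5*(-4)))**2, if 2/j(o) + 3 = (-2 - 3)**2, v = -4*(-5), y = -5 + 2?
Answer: 1/121 ≈ 0.0082645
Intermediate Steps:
y = -3
v = 20
N(W) = 8 - (-3 + W)*(20 + W)/9 (N(W) = 8 - (W - 3)*(W + 20)/9 = 8 - (-3 + W)*(20 + W)/9)
j(o) = 1/11 (j(o) = 2/(-3 + (-2 - 3)**2) = 2/(-3 + (-5)**2) = 2/(-3 + 25) = 2/22 = 2*(1/22) = 1/11)
j(N(-3 + 5*(-4)))**2 = (1/11)**2 = 1/121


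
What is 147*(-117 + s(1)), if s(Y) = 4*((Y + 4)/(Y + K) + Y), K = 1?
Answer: -15141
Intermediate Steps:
s(Y) = 4*Y + 4*(4 + Y)/(1 + Y) (s(Y) = 4*((Y + 4)/(Y + 1) + Y) = 4*((4 + Y)/(1 + Y) + Y) = 4*(Y + (4 + Y)/(1 + Y)) = 4*Y + 4*(4 + Y)/(1 + Y))
147*(-117 + s(1)) = 147*(-117 + 4*(4 + 1² + 2*1)/(1 + 1)) = 147*(-117 + 4*(4 + 1 + 2)/2) = 147*(-117 + 4*(½)*7) = 147*(-117 + 14) = 147*(-103) = -15141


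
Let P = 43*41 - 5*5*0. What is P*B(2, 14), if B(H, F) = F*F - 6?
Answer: 334970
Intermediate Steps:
B(H, F) = -6 + F² (B(H, F) = F² - 6 = -6 + F²)
P = 1763 (P = 1763 - 25*0 = 1763 + 0 = 1763)
P*B(2, 14) = 1763*(-6 + 14²) = 1763*(-6 + 196) = 1763*190 = 334970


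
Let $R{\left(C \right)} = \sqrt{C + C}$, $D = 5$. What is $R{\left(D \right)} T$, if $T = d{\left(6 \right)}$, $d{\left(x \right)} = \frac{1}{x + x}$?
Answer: $\frac{\sqrt{10}}{12} \approx 0.26352$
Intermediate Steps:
$R{\left(C \right)} = \sqrt{2} \sqrt{C}$ ($R{\left(C \right)} = \sqrt{2 C} = \sqrt{2} \sqrt{C}$)
$d{\left(x \right)} = \frac{1}{2 x}$
$T = \frac{1}{12}$ ($T = \frac{1}{2 \cdot 6} = \frac{1}{2} \cdot \frac{1}{6} = \frac{1}{12} \approx 0.083333$)
$R{\left(D \right)} T = \sqrt{2} \sqrt{5} \cdot \frac{1}{12} = \sqrt{10} \cdot \frac{1}{12} = \frac{\sqrt{10}}{12}$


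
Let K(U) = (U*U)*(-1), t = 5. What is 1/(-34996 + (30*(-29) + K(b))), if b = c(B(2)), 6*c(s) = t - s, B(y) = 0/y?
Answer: -36/1291201 ≈ -2.7881e-5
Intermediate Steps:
B(y) = 0
c(s) = ⅚ - s/6 (c(s) = (5 - s)/6 = ⅚ - s/6)
b = ⅚ (b = ⅚ - ⅙*0 = ⅚ + 0 = ⅚ ≈ 0.83333)
K(U) = -U² (K(U) = U²*(-1) = -U²)
1/(-34996 + (30*(-29) + K(b))) = 1/(-34996 + (30*(-29) - (⅚)²)) = 1/(-34996 + (-870 - 1*25/36)) = 1/(-34996 + (-870 - 25/36)) = 1/(-34996 - 31345/36) = 1/(-1291201/36) = -36/1291201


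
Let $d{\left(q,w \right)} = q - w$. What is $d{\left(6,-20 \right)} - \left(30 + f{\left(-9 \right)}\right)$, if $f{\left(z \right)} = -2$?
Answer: $-2$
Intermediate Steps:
$d{\left(6,-20 \right)} - \left(30 + f{\left(-9 \right)}\right) = \left(6 - -20\right) - 28 = \left(6 + 20\right) + \left(-30 + 2\right) = 26 - 28 = -2$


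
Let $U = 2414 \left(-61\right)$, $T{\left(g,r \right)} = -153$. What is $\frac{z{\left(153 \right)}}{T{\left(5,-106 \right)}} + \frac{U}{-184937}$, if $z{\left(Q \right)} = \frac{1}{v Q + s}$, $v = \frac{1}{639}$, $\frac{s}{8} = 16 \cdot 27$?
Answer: $\frac{5528657295239}{6943483521873} \approx 0.79624$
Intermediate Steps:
$s = 3456$ ($s = 8 \cdot 16 \cdot 27 = 8 \cdot 432 = 3456$)
$U = -147254$
$v = \frac{1}{639} \approx 0.0015649$
$z{\left(Q \right)} = \frac{1}{3456 + \frac{Q}{639}}$ ($z{\left(Q \right)} = \frac{1}{\frac{Q}{639} + 3456} = \frac{1}{3456 + \frac{Q}{639}}$)
$\frac{z{\left(153 \right)}}{T{\left(5,-106 \right)}} + \frac{U}{-184937} = \frac{639 \frac{1}{2208384 + 153}}{-153} - \frac{147254}{-184937} = \frac{639}{2208537} \left(- \frac{1}{153}\right) - - \frac{147254}{184937} = 639 \cdot \frac{1}{2208537} \left(- \frac{1}{153}\right) + \frac{147254}{184937} = \frac{71}{245393} \left(- \frac{1}{153}\right) + \frac{147254}{184937} = - \frac{71}{37545129} + \frac{147254}{184937} = \frac{5528657295239}{6943483521873}$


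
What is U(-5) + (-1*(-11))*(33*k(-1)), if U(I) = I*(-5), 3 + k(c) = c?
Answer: -1427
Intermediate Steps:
k(c) = -3 + c
U(I) = -5*I
U(-5) + (-1*(-11))*(33*k(-1)) = -5*(-5) + (-1*(-11))*(33*(-3 - 1)) = 25 + 11*(33*(-4)) = 25 + 11*(-132) = 25 - 1452 = -1427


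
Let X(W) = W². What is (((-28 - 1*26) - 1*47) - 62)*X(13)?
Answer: -27547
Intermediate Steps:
(((-28 - 1*26) - 1*47) - 62)*X(13) = (((-28 - 1*26) - 1*47) - 62)*13² = (((-28 - 26) - 47) - 62)*169 = ((-54 - 47) - 62)*169 = (-101 - 62)*169 = -163*169 = -27547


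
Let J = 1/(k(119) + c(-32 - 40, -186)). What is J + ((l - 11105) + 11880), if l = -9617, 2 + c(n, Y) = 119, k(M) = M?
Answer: -2086711/236 ≈ -8842.0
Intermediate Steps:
c(n, Y) = 117 (c(n, Y) = -2 + 119 = 117)
J = 1/236 (J = 1/(119 + 117) = 1/236 ≈ 0.0042373)
J + ((l - 11105) + 11880) = 1/236 + ((-9617 - 11105) + 11880) = 1/236 + (-20722 + 11880) = 1/236 - 8842 = -2086711/236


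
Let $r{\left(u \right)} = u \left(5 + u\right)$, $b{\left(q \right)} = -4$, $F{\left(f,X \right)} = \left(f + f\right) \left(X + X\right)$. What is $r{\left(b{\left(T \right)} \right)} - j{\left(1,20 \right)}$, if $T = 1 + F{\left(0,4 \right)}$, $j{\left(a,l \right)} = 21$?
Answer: $-25$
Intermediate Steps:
$F{\left(f,X \right)} = 4 X f$ ($F{\left(f,X \right)} = 2 f 2 X = 4 X f$)
$T = 1$ ($T = 1 + 4 \cdot 4 \cdot 0 = 1 + 0 = 1$)
$r{\left(b{\left(T \right)} \right)} - j{\left(1,20 \right)} = - 4 \left(5 - 4\right) - 21 = \left(-4\right) 1 - 21 = -4 - 21 = -25$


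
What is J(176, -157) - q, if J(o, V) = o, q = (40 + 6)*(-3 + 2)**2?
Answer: 130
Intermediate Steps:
q = 46 (q = 46*(-1)**2 = 46*1 = 46)
J(176, -157) - q = 176 - 1*46 = 176 - 46 = 130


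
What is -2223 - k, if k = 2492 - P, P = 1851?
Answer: -2864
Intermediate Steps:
k = 641 (k = 2492 - 1*1851 = 2492 - 1851 = 641)
-2223 - k = -2223 - 1*641 = -2223 - 641 = -2864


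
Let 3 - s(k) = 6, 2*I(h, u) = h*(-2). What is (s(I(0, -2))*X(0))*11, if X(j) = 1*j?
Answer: 0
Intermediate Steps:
X(j) = j
I(h, u) = -h (I(h, u) = (h*(-2))/2 = (-2*h)/2 = -h)
s(k) = -3 (s(k) = 3 - 1*6 = 3 - 6 = -3)
(s(I(0, -2))*X(0))*11 = -3*0*11 = 0*11 = 0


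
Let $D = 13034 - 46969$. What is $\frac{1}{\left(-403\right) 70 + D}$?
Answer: $- \frac{1}{62145} \approx -1.6091 \cdot 10^{-5}$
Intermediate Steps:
$D = -33935$ ($D = 13034 - 46969 = -33935$)
$\frac{1}{\left(-403\right) 70 + D} = \frac{1}{\left(-403\right) 70 - 33935} = \frac{1}{-28210 - 33935} = \frac{1}{-62145} = - \frac{1}{62145}$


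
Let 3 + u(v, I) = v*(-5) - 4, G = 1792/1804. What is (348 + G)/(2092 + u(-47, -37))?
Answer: 39349/261580 ≈ 0.15043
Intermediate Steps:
G = 448/451 (G = 1792*(1/1804) = 448/451 ≈ 0.99335)
u(v, I) = -7 - 5*v (u(v, I) = -3 + (v*(-5) - 4) = -3 + (-5*v - 4) = -3 + (-4 - 5*v) = -7 - 5*v)
(348 + G)/(2092 + u(-47, -37)) = (348 + 448/451)/(2092 + (-7 - 5*(-47))) = 157396/(451*(2092 + (-7 + 235))) = 157396/(451*(2092 + 228)) = (157396/451)/2320 = (157396/451)*(1/2320) = 39349/261580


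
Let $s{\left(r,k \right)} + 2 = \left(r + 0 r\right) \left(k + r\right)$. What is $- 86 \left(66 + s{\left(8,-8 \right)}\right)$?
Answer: $-5504$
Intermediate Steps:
$s{\left(r,k \right)} = -2 + r \left(k + r\right)$ ($s{\left(r,k \right)} = -2 + \left(r + 0 r\right) \left(k + r\right) = -2 + \left(r + 0\right) \left(k + r\right) = -2 + r \left(k + r\right)$)
$- 86 \left(66 + s{\left(8,-8 \right)}\right) = - 86 \left(66 - \left(66 - 64\right)\right) = - 86 \left(66 - 2\right) = \left(-86\right) 64 = -5504$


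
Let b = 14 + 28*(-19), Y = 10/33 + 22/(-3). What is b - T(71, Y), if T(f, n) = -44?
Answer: -474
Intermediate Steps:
Y = -232/33 (Y = 10*(1/33) + 22*(-⅓) = 10/33 - 22/3 = -232/33 ≈ -7.0303)
b = -518 (b = 14 - 532 = -518)
b - T(71, Y) = -518 - 1*(-44) = -518 + 44 = -474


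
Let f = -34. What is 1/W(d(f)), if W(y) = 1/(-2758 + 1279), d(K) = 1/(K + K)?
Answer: -1479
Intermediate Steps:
d(K) = 1/(2*K)
W(y) = -1/1479 (W(y) = 1/(-1479) = -1/1479)
1/W(d(f)) = 1/(-1/1479) = -1479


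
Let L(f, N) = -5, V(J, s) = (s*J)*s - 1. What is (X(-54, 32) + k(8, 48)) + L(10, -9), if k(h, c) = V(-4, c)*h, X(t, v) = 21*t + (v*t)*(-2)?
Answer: -71419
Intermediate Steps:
V(J, s) = -1 + J*s² (V(J, s) = (J*s)*s - 1 = J*s² - 1 = -1 + J*s²)
X(t, v) = 21*t - 2*t*v (X(t, v) = 21*t + (t*v)*(-2) = 21*t - 2*t*v)
k(h, c) = h*(-1 - 4*c²) (k(h, c) = (-1 - 4*c²)*h = h*(-1 - 4*c²))
(X(-54, 32) + k(8, 48)) + L(10, -9) = (-54*(21 - 2*32) - 1*8*(1 + 4*48²)) - 5 = (-54*(21 - 64) - 1*8*(1 + 4*2304)) - 5 = (-54*(-43) - 1*8*(1 + 9216)) - 5 = (2322 - 1*8*9217) - 5 = (2322 - 73736) - 5 = -71414 - 5 = -71419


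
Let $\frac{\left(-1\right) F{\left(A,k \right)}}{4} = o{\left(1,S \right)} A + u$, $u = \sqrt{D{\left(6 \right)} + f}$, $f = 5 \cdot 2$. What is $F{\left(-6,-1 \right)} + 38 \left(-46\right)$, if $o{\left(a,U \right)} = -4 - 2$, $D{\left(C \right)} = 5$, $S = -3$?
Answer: $-1892 - 4 \sqrt{15} \approx -1907.5$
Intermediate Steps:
$f = 10$
$o{\left(a,U \right)} = -6$
$u = \sqrt{15}$ ($u = \sqrt{5 + 10} = \sqrt{15} \approx 3.873$)
$F{\left(A,k \right)} = - 4 \sqrt{15} + 24 A$ ($F{\left(A,k \right)} = - 4 \left(- 6 A + \sqrt{15}\right) = - 4 \left(\sqrt{15} - 6 A\right) = - 4 \sqrt{15} + 24 A$)
$F{\left(-6,-1 \right)} + 38 \left(-46\right) = \left(- 4 \sqrt{15} + 24 \left(-6\right)\right) + 38 \left(-46\right) = \left(- 4 \sqrt{15} - 144\right) - 1748 = \left(-144 - 4 \sqrt{15}\right) - 1748 = -1892 - 4 \sqrt{15}$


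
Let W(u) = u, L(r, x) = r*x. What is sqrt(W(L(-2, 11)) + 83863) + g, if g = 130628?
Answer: 130628 + sqrt(83841) ≈ 1.3092e+5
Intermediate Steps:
sqrt(W(L(-2, 11)) + 83863) + g = sqrt(-2*11 + 83863) + 130628 = sqrt(-22 + 83863) + 130628 = sqrt(83841) + 130628 = 130628 + sqrt(83841)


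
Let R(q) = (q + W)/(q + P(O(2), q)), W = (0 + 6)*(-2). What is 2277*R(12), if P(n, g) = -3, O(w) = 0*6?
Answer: 0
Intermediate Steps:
O(w) = 0
W = -12 (W = 6*(-2) = -12)
R(q) = (-12 + q)/(-3 + q) (R(q) = (q - 12)/(q - 3) = (-12 + q)/(-3 + q))
2277*R(12) = 2277*((-12 + 12)/(-3 + 12)) = 2277*(0/9) = 2277*((⅑)*0) = 2277*0 = 0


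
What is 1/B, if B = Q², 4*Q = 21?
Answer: 16/441 ≈ 0.036281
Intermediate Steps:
Q = 21/4 (Q = (¼)*21 = 21/4 ≈ 5.2500)
B = 441/16 (B = (21/4)² = 441/16 ≈ 27.563)
1/B = 1/(441/16) = 16/441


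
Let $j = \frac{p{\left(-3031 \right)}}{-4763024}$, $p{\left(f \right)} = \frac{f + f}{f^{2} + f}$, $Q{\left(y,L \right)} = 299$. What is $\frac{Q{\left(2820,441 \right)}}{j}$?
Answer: $2157578426640$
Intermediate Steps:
$p{\left(f \right)} = \frac{2 f}{f + f^{2}}$
$j = \frac{1}{7215981360}$ ($j = \frac{2 \frac{1}{1 - 3031}}{-4763024} = \frac{2}{-3030} \left(- \frac{1}{4763024}\right) = 2 \left(- \frac{1}{3030}\right) \left(- \frac{1}{4763024}\right) = \left(- \frac{1}{1515}\right) \left(- \frac{1}{4763024}\right) = \frac{1}{7215981360} \approx 1.3858 \cdot 10^{-10}$)
$\frac{Q{\left(2820,441 \right)}}{j} = 299 \frac{1}{\frac{1}{7215981360}} = 299 \cdot 7215981360 = 2157578426640$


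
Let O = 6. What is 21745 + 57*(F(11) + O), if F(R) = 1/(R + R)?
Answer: 485971/22 ≈ 22090.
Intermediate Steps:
F(R) = 1/(2*R)
21745 + 57*(F(11) + O) = 21745 + 57*((1/2)/11 + 6) = 21745 + 57*((1/2)*(1/11) + 6) = 21745 + 57*(1/22 + 6) = 21745 + 57*(133/22) = 21745 + 7581/22 = 485971/22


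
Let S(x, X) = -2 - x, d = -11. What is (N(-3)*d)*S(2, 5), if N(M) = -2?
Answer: -88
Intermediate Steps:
(N(-3)*d)*S(2, 5) = (-2*(-11))*(-2 - 1*2) = 22*(-2 - 2) = 22*(-4) = -88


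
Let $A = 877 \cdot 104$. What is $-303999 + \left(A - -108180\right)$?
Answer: $-104611$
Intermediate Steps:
$A = 91208$
$-303999 + \left(A - -108180\right) = -303999 + \left(91208 - -108180\right) = -303999 + \left(91208 + 108180\right) = -303999 + 199388 = -104611$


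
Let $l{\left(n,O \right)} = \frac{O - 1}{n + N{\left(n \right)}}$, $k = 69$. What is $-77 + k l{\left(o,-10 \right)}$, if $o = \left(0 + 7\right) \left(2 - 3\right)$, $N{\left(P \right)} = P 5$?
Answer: $- \frac{825}{14} \approx -58.929$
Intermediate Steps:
$N{\left(P \right)} = 5 P$
$o = -7$ ($o = 7 \left(-1\right) = -7$)
$l{\left(n,O \right)} = \frac{-1 + O}{6 n}$ ($l{\left(n,O \right)} = \frac{O - 1}{n + 5 n} = \frac{-1 + O}{6 n}$)
$-77 + k l{\left(o,-10 \right)} = -77 + 69 \frac{-1 - 10}{6 \left(-7\right)} = -77 + 69 \cdot \frac{1}{6} \left(- \frac{1}{7}\right) \left(-11\right) = -77 + 69 \cdot \frac{11}{42} = -77 + \frac{253}{14} = - \frac{825}{14}$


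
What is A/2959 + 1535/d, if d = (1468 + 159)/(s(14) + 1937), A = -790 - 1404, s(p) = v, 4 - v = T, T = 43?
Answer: 8617269732/4814293 ≈ 1789.9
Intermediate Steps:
v = -39 (v = 4 - 1*43 = 4 - 43 = -39)
s(p) = -39
A = -2194
d = 1627/1898 (d = (1468 + 159)/(-39 + 1937) = 1627/1898 ≈ 0.85722)
A/2959 + 1535/d = -2194/2959 + 1535/(1627/1898) = -2194*1/2959 + 1535*(1898/1627) = -2194/2959 + 2913430/1627 = 8617269732/4814293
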